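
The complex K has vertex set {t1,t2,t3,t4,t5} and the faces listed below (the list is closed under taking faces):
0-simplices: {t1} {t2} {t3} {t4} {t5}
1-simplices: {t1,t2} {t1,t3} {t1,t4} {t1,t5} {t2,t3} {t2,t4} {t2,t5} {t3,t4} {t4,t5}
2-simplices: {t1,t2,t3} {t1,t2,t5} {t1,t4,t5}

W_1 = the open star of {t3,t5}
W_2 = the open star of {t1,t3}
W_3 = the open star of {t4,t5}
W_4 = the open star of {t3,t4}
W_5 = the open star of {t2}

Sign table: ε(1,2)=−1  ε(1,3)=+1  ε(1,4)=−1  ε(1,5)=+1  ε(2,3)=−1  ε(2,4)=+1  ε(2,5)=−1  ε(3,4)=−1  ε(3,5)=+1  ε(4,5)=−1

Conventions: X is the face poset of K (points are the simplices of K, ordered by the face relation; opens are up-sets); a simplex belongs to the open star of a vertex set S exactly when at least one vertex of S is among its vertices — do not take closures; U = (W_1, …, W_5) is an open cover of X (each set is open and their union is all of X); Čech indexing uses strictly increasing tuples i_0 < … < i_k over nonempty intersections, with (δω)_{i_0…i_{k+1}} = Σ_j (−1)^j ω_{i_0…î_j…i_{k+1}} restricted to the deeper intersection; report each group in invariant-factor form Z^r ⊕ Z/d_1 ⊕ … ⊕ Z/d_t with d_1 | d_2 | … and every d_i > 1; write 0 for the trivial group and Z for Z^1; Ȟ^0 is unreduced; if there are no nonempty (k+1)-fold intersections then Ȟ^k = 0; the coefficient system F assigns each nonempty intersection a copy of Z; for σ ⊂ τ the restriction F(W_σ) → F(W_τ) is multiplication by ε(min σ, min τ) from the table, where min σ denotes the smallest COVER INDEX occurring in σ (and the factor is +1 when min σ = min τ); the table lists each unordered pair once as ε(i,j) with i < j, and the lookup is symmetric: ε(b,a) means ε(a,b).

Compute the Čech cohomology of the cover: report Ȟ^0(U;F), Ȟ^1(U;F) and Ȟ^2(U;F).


nerve simplices:
  W1={{t3},{t5},{t1,t3},{t1,t5},{t2,t3},{t2,t5},{t3,t4},{t4,t5},{t1,t2,t3},{t1,t2,t5},{t1,t4,t5}} W2={{t1},{t3},{t1,t2},{t1,t3},{t1,t4},{t1,t5},{t2,t3},{t3,t4},{t1,t2,t3},{t1,t2,t5},{t1,t4,t5}} W3={{t4},{t5},{t1,t4},{t1,t5},{t2,t4},{t2,t5},{t3,t4},{t4,t5},{t1,t2,t5},{t1,t4,t5}} W4={{t3},{t4},{t1,t3},{t1,t4},{t2,t3},{t2,t4},{t3,t4},{t4,t5},{t1,t2,t3},{t1,t4,t5}} W5={{t2},{t1,t2},{t2,t3},{t2,t4},{t2,t5},{t1,t2,t3},{t1,t2,t5}}
  W12={{t3},{t1,t3},{t1,t5},{t2,t3},{t3,t4},{t1,t2,t3},{t1,t2,t5},{t1,t4,t5}} W13={{t5},{t1,t5},{t2,t5},{t3,t4},{t4,t5},{t1,t2,t5},{t1,t4,t5}} W14={{t3},{t1,t3},{t2,t3},{t3,t4},{t4,t5},{t1,t2,t3},{t1,t4,t5}} W15={{t2,t3},{t2,t5},{t1,t2,t3},{t1,t2,t5}} W23={{t1,t4},{t1,t5},{t3,t4},{t1,t2,t5},{t1,t4,t5}} W24={{t3},{t1,t3},{t1,t4},{t2,t3},{t3,t4},{t1,t2,t3},{t1,t4,t5}} W25={{t1,t2},{t2,t3},{t1,t2,t3},{t1,t2,t5}} W34={{t4},{t1,t4},{t2,t4},{t3,t4},{t4,t5},{t1,t4,t5}} W35={{t2,t4},{t2,t5},{t1,t2,t5}} W45={{t2,t3},{t2,t4},{t1,t2,t3}}
  W123={{t1,t5},{t3,t4},{t1,t2,t5},{t1,t4,t5}} W124={{t3},{t1,t3},{t2,t3},{t3,t4},{t1,t2,t3},{t1,t4,t5}} W125={{t2,t3},{t1,t2,t3},{t1,t2,t5}} W134={{t3,t4},{t4,t5},{t1,t4,t5}} W135={{t2,t5},{t1,t2,t5}} W145={{t2,t3},{t1,t2,t3}} W234={{t1,t4},{t3,t4},{t1,t4,t5}} W235={{t1,t2,t5}} W245={{t2,t3},{t1,t2,t3}} W345={{t2,t4}}
  W1234={{t3,t4},{t1,t4,t5}} W1235={{t1,t2,t5}} W1245={{t2,t3},{t1,t2,t3}}
C dims 5,10,10,3; δ0: rk 4, SNF 1^4; δ1: rk 6, SNF 1^6; δ2: rk 3, SNF 1^3
degree 0: 5−4−0 = 1 → Ȟ^0 ≅ Z
degree 1: 10−6−4 = 0 → Ȟ^1 ≅ 0
degree 2: 10−3−6 = 1 → Ȟ^2 ≅ Z

Ȟ^0 ≅ Z, Ȟ^1 ≅ 0 and Ȟ^2 ≅ Z


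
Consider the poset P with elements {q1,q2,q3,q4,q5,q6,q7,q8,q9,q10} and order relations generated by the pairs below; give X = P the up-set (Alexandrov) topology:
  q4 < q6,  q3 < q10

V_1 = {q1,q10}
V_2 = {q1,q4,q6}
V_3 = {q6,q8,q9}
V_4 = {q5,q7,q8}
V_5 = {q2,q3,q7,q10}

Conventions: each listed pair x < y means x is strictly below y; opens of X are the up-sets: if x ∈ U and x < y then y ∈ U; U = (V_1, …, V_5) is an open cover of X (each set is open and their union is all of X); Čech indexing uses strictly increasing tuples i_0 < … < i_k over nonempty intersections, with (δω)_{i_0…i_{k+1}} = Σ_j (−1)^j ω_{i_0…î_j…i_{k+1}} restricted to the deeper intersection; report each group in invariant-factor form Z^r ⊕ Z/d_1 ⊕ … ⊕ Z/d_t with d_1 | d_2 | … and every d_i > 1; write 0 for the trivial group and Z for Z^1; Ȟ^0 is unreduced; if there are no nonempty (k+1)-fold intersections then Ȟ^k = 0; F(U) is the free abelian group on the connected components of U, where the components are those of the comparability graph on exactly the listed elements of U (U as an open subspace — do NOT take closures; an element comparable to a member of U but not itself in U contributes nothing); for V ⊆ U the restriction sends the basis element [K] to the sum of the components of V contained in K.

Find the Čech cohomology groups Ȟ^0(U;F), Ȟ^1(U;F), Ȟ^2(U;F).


Ȟ^0(U;F) ≅ Z^8,  Ȟ^1(U;F) ≅ 0,  Ȟ^2(U;F) ≅ 0

nonempty overlaps:
  V12={q1} V15={q10} V23={q6} V34={q8} V45={q7}
components per intersection:
  V1: {q1} {q10}
  V2: {q1} {q4,q6}
  V3: {q6} {q8} {q9}
  V4: {q5} {q7} {q8}
  V5: {q2} {q3,q10} {q7}
  V12: {q1}
  V15: {q10}
  V23: {q6}
  V34: {q8}
  V45: {q7}
C dims 13,5; δ0: rk 5, SNF 1^5
degree 0: 13−5−0 = 8 → Ȟ^0 ≅ Z^8
degree 1: 5−0−5 = 0 → Ȟ^1 ≅ 0
degree 2: 0−0−0 = 0 → Ȟ^2 ≅ 0


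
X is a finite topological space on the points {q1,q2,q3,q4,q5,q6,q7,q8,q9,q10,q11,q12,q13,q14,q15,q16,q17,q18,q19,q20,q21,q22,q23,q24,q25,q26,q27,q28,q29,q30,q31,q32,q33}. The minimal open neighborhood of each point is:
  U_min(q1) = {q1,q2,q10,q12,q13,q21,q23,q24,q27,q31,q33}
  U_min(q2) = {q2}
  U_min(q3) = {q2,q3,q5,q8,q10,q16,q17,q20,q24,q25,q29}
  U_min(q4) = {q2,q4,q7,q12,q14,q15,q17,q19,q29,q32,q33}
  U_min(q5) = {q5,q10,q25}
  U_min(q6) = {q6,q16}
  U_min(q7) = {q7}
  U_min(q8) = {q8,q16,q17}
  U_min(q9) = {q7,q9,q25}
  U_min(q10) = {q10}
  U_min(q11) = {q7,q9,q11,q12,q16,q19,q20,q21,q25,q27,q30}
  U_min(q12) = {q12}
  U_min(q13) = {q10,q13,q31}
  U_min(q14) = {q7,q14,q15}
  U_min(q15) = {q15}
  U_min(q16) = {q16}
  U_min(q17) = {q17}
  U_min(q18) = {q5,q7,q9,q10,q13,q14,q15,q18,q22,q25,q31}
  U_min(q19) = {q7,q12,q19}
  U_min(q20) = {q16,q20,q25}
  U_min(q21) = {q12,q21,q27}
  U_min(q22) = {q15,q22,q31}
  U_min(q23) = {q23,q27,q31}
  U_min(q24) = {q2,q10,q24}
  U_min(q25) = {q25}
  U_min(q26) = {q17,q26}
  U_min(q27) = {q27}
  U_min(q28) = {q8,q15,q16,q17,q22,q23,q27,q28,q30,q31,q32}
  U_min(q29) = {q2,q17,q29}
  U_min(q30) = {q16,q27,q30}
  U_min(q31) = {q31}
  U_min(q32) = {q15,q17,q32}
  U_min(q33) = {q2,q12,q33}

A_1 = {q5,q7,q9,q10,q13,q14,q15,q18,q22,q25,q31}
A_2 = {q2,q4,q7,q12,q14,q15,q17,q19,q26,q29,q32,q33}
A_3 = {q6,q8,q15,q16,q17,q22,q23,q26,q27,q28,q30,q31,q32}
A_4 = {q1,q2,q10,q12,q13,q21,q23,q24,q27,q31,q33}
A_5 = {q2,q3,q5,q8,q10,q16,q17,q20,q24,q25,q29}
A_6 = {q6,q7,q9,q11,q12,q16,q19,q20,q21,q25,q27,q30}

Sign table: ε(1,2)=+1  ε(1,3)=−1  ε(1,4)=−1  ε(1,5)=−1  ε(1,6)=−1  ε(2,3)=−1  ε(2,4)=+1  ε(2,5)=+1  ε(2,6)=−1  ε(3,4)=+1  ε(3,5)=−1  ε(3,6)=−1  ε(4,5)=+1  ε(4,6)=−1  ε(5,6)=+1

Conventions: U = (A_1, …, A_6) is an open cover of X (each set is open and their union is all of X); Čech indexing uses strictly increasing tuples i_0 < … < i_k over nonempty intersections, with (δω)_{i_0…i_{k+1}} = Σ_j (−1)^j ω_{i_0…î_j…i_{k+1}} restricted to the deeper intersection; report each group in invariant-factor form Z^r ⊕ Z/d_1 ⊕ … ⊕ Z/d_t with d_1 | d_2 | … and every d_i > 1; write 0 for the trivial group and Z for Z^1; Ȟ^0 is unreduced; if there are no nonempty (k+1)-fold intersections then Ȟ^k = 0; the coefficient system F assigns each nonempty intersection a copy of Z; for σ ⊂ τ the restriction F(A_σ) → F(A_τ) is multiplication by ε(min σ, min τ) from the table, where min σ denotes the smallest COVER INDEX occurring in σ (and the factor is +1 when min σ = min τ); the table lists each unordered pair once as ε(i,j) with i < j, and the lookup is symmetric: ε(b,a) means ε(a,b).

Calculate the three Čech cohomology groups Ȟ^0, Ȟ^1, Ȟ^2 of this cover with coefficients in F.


Ȟ^0 = 0, Ȟ^1 = Z/2 and Ȟ^2 = Z

nerve of the cover:
  A12={q7,q14,q15} A13={q15,q22,q31} A14={q10,q13,q31} A15={q5,q10,q25} A16={q7,q9,q25} A23={q15,q17,q26,q32} A24={q2,q12,q33} A25={q2,q17,q29} A26={q7,q12,q19} A34={q23,q27,q31} A35={q8,q16,q17} A36={q6,q16,q27,q30} A45={q2,q10,q24} A46={q12,q21,q27} A56={q16,q20,q25}
  A123={q15} A126={q7} A134={q31} A145={q10} A156={q25} A235={q17} A245={q2} A246={q12} A346={q27} A356={q16}
C dims 6,15,10; δ0: rk 6, SNF 1^5·2; δ1: rk 9, SNF 1^9
Ȟ^0 = (6 − 6) − 0 = 0, so Ȟ^0 ≅ 0
Ȟ^1 = (15 − 9) − 6 = 0 plus torsion [2], so Ȟ^1 ≅ Z/2
Ȟ^2 = (10 − 0) − 9 = 1, so Ȟ^2 ≅ Z


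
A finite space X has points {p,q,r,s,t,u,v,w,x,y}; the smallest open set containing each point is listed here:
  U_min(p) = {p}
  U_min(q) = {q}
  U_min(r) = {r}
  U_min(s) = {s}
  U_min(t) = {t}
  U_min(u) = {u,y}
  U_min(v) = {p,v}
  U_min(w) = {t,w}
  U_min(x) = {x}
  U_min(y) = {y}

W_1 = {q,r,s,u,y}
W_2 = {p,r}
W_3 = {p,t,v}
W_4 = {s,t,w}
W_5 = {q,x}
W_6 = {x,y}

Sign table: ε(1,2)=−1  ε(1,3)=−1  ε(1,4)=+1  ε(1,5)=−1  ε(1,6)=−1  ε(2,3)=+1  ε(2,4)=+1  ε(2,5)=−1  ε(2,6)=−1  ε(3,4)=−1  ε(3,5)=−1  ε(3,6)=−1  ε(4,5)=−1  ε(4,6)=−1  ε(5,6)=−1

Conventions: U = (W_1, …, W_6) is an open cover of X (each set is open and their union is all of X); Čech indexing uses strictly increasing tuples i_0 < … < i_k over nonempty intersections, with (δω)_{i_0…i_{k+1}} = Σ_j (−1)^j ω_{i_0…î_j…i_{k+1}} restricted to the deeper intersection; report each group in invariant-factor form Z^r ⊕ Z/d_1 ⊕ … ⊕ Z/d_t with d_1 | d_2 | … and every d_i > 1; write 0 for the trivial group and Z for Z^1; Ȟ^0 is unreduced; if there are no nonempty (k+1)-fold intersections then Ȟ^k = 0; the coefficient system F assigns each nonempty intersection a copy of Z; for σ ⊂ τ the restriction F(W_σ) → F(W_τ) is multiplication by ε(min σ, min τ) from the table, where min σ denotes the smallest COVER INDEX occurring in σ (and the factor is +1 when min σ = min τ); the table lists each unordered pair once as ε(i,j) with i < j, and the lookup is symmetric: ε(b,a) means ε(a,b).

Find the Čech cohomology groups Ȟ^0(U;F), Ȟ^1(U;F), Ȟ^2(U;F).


nerve of the cover:
  W12={r} W14={s} W15={q} W16={y} W23={p} W34={t} W56={x}
C dims 6,7; δ0: rk 6, SNF 1^5·2
Ȟ^0 = (6 − 6) − 0 = 0, so Ȟ^0 ≅ 0
Ȟ^1 = (7 − 0) − 6 = 1 plus torsion [2], so Ȟ^1 ≅ Z ⊕ Z/2
Ȟ^2 = (0 − 0) − 0 = 0, so Ȟ^2 ≅ 0

Ȟ^0(U;F) ≅ 0, Ȟ^1(U;F) ≅ Z ⊕ Z/2 and Ȟ^2(U;F) ≅ 0


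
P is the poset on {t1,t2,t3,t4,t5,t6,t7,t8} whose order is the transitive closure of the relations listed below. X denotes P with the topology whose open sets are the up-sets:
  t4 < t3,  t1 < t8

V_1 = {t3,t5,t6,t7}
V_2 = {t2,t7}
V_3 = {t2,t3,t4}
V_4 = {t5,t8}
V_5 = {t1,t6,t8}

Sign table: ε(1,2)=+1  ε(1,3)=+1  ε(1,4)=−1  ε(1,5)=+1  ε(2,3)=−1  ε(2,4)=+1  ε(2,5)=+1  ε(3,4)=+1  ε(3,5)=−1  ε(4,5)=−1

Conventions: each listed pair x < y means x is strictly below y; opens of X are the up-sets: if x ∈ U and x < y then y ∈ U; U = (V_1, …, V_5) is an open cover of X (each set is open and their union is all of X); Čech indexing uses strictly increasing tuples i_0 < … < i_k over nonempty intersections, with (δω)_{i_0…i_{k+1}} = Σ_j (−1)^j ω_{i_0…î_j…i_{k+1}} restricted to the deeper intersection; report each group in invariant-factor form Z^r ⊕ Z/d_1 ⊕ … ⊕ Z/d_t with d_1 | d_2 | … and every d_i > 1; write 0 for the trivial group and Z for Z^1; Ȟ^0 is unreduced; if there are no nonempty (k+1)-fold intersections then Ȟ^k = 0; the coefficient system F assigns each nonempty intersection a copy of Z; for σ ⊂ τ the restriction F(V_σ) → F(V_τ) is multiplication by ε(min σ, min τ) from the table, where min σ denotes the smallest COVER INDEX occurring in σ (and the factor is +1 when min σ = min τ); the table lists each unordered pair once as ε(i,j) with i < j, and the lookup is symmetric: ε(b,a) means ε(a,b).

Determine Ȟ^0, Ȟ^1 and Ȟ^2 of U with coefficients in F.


nerve simplices:
  V12={t7} V13={t3} V14={t5} V15={t6} V23={t2} V45={t8}
C dims 5,6; δ0: rk 5, SNF 1^4·2
degree 0: 5−5−0 = 0 → Ȟ^0 ≅ 0
degree 1: 6−0−5 = 1 plus torsion [2] → Ȟ^1 ≅ Z ⊕ Z/2
degree 2: 0−0−0 = 0 → Ȟ^2 ≅ 0

Ȟ^0 ≅ 0, Ȟ^1 ≅ Z ⊕ Z/2, Ȟ^2 ≅ 0


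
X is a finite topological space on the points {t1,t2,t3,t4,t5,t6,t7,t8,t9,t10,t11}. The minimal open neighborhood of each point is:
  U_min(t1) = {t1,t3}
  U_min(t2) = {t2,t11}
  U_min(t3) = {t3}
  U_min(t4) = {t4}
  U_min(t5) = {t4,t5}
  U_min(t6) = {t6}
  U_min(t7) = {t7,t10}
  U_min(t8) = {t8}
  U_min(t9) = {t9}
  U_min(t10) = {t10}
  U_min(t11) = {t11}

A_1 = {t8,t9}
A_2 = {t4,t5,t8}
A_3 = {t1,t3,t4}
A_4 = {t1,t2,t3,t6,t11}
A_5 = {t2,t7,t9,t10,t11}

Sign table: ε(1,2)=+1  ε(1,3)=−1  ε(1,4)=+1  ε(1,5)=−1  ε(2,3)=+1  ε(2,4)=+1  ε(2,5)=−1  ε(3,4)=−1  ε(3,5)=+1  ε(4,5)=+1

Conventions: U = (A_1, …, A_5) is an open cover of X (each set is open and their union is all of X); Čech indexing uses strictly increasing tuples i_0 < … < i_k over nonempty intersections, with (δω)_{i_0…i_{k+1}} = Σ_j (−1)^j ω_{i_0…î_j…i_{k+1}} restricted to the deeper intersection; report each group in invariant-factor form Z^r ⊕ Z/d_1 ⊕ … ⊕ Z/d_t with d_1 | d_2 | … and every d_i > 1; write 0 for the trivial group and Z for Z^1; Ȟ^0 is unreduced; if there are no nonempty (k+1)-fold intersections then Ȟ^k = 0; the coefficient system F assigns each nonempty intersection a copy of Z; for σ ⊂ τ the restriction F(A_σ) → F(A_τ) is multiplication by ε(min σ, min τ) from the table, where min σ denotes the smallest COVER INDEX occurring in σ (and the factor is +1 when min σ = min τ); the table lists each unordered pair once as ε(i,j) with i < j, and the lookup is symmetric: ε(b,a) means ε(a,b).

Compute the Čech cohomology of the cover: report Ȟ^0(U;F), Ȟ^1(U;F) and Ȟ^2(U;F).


nonempty intersections:
  A12={t8} A15={t9} A23={t4} A34={t1,t3} A45={t2,t11}
C dims 5,5; δ0: rk 4, SNF 1^4
Ȟ^0: (5−4)−0=1 ⇒ Z
Ȟ^1: (5−0)−4=1 ⇒ Z
Ȟ^2: (0−0)−0=0 ⇒ 0

Ȟ^0(U;F) ≅ Z, Ȟ^1(U;F) ≅ Z, Ȟ^2(U;F) ≅ 0


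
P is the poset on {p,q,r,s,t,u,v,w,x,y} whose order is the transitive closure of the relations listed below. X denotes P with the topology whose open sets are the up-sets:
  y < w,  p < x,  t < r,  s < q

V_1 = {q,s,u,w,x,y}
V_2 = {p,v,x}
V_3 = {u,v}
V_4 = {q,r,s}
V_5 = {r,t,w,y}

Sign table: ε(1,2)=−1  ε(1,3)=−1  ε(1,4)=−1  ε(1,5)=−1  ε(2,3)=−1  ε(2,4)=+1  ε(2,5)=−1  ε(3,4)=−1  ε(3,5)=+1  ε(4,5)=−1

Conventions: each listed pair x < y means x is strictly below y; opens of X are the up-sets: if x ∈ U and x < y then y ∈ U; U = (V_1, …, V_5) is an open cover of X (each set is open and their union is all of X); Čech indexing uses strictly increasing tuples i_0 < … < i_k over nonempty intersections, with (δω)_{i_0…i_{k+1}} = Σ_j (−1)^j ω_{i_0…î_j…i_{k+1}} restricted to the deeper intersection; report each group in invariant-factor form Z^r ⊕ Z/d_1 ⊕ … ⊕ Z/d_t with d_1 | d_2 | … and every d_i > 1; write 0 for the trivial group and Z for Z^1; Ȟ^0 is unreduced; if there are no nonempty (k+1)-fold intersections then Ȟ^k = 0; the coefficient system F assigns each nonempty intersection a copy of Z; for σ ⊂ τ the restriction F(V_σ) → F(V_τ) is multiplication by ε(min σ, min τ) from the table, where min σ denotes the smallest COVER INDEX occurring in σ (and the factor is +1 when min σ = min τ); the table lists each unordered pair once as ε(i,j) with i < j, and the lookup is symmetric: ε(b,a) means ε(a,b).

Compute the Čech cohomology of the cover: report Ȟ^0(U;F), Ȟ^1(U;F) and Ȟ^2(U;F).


cover nerve:
  V12={x} V13={u} V14={q,s} V15={w,y} V23={v} V45={r}
C dims 5,6; δ0: rk 5, SNF 1^4·2
Ȟ^0: (5−5)−0=0 ⇒ 0
Ȟ^1: (6−0)−5=1 plus torsion [2] ⇒ Z ⊕ Z/2
Ȟ^2: (0−0)−0=0 ⇒ 0

Ȟ^0(U;F) ≅ 0; Ȟ^1(U;F) ≅ Z ⊕ Z/2; Ȟ^2(U;F) ≅ 0


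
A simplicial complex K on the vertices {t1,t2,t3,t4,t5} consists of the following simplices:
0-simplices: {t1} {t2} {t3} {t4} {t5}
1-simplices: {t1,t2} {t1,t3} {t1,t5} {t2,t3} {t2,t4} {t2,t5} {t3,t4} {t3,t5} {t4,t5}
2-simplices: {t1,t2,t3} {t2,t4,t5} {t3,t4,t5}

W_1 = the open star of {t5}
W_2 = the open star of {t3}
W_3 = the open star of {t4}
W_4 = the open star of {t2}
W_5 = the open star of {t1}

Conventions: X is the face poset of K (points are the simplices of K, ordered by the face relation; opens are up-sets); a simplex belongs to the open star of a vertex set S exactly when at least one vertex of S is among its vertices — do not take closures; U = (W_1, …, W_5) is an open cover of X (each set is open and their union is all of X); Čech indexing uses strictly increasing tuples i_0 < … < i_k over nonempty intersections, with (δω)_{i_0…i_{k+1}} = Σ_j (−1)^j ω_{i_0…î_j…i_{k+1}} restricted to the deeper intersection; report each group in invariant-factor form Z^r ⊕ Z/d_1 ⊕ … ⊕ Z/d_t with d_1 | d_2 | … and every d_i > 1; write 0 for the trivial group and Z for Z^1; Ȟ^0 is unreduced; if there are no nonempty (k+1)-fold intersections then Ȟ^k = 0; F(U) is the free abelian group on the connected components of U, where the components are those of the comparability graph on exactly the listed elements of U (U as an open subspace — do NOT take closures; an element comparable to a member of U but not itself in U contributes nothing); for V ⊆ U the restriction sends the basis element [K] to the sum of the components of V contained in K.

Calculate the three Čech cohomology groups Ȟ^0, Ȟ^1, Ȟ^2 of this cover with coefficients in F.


Ȟ^0 = Z, Ȟ^1 = Z^2 and Ȟ^2 = 0

intersection data:
  W1={{t5},{t1,t5},{t2,t5},{t3,t5},{t4,t5},{t2,t4,t5},{t3,t4,t5}} W2={{t3},{t1,t3},{t2,t3},{t3,t4},{t3,t5},{t1,t2,t3},{t3,t4,t5}} W3={{t4},{t2,t4},{t3,t4},{t4,t5},{t2,t4,t5},{t3,t4,t5}} W4={{t2},{t1,t2},{t2,t3},{t2,t4},{t2,t5},{t1,t2,t3},{t2,t4,t5}} W5={{t1},{t1,t2},{t1,t3},{t1,t5},{t1,t2,t3}}
  W12={{t3,t5},{t3,t4,t5}} W13={{t4,t5},{t2,t4,t5},{t3,t4,t5}} W14={{t2,t5},{t2,t4,t5}} W15={{t1,t5}} W23={{t3,t4},{t3,t4,t5}} W24={{t2,t3},{t1,t2,t3}} W25={{t1,t3},{t1,t2,t3}} W34={{t2,t4},{t2,t4,t5}} W45={{t1,t2},{t1,t2,t3}}
  W123={{t3,t4,t5}} W134={{t2,t4,t5}} W245={{t1,t2,t3}}
components per intersection:
  W1: {{t5},{t1,t5},{t2,t5},{t3,t5},{t4,t5},{t2,t4,t5},{t3,t4,t5}}
  W2: {{t3},{t1,t3},{t2,t3},{t3,t4},{t3,t5},{t1,t2,t3},{t3,t4,t5}}
  W3: {{t4},{t2,t4},{t3,t4},{t4,t5},{t2,t4,t5},{t3,t4,t5}}
  W4: {{t2},{t1,t2},{t2,t3},{t2,t4},{t2,t5},{t1,t2,t3},{t2,t4,t5}}
  W5: {{t1},{t1,t2},{t1,t3},{t1,t5},{t1,t2,t3}}
  W12: {{t3,t5},{t3,t4,t5}}
  W13: {{t4,t5},{t2,t4,t5},{t3,t4,t5}}
  W14: {{t2,t5},{t2,t4,t5}}
  W15: {{t1,t5}}
  W23: {{t3,t4},{t3,t4,t5}}
  W24: {{t2,t3},{t1,t2,t3}}
  W25: {{t1,t3},{t1,t2,t3}}
  W34: {{t2,t4},{t2,t4,t5}}
  W45: {{t1,t2},{t1,t2,t3}}
  W123: {{t3,t4,t5}}
  W134: {{t2,t4,t5}}
  W245: {{t1,t2,t3}}
C dims 5,9,3; δ0: rk 4, SNF 1^4; δ1: rk 3, SNF 1^3
Ȟ^0 = (5 − 4) − 0 = 1, so Ȟ^0 ≅ Z
Ȟ^1 = (9 − 3) − 4 = 2, so Ȟ^1 ≅ Z^2
Ȟ^2 = (3 − 0) − 3 = 0, so Ȟ^2 ≅ 0


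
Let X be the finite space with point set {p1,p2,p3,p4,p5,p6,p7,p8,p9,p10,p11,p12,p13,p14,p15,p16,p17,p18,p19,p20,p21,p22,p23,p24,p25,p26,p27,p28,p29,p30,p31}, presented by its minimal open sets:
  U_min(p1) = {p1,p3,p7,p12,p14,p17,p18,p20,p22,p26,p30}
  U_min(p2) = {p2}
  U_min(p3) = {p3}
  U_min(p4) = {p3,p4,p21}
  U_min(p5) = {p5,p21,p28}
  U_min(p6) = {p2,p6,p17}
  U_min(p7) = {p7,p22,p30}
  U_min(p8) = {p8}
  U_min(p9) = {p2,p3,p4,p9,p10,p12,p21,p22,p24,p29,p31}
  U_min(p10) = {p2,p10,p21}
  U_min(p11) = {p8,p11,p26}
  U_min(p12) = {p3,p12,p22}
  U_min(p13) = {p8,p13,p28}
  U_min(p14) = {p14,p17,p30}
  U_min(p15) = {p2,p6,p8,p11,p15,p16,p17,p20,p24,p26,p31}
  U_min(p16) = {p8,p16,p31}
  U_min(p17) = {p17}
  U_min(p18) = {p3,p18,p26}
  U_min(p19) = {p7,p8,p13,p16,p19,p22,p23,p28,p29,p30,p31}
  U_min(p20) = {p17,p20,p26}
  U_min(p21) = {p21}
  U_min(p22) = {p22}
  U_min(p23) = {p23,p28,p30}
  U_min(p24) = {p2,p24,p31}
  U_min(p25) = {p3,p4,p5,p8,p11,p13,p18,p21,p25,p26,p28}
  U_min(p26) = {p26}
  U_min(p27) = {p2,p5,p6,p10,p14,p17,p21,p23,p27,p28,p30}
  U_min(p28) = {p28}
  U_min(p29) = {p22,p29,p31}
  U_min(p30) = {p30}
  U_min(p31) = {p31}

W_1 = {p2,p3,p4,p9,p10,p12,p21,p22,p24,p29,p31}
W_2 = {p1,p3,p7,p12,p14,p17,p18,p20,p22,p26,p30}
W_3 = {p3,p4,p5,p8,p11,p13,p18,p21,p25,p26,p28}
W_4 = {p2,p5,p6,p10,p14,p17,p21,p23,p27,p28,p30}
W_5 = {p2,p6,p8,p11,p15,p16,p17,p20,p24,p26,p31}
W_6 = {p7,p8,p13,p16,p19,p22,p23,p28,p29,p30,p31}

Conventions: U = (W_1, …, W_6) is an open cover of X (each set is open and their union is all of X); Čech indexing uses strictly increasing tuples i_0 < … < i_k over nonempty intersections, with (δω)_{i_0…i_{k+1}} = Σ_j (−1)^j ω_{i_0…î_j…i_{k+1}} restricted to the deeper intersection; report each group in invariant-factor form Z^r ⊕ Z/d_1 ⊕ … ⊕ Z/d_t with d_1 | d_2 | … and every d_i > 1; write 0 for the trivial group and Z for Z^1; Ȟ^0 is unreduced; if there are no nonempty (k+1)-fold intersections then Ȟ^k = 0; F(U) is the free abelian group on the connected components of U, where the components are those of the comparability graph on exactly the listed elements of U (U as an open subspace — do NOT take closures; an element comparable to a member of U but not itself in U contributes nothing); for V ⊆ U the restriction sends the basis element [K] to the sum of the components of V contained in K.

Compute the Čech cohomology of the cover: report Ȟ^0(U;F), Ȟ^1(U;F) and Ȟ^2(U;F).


Ȟ^0(U;F) ≅ Z, Ȟ^1(U;F) ≅ 0 and Ȟ^2(U;F) ≅ Z/2

nonempty overlaps:
  W12={p3,p12,p22} W13={p3,p4,p21} W14={p2,p10,p21} W15={p2,p24,p31} W16={p22,p29,p31} W23={p3,p18,p26} W24={p14,p17,p30} W25={p17,p20,p26} W26={p7,p22,p30} W34={p5,p21,p28} W35={p8,p11,p26} W36={p8,p13,p28} W45={p2,p6,p17} W46={p23,p28,p30} W56={p8,p16,p31}
  W123={p3} W126={p22} W134={p21} W145={p2} W156={p31} W235={p26} W245={p17} W246={p30} W346={p28} W356={p8}
components per intersection:
  W1: {p2,p3,p4,p9,p10,p12,p21,p22,p24,p29,p31}
  W2: {p1,p3,p7,p12,p14,p17,p18,p20,p22,p26,p30}
  W3: {p3,p4,p5,p8,p11,p13,p18,p21,p25,p26,p28}
  W4: {p2,p5,p6,p10,p14,p17,p21,p23,p27,p28,p30}
  W5: {p2,p6,p8,p11,p15,p16,p17,p20,p24,p26,p31}
  W6: {p7,p8,p13,p16,p19,p22,p23,p28,p29,p30,p31}
  W12: {p3,p12,p22}
  W13: {p3,p4,p21}
  W14: {p2,p10,p21}
  W15: {p2,p24,p31}
  W16: {p22,p29,p31}
  W23: {p3,p18,p26}
  W24: {p14,p17,p30}
  W25: {p17,p20,p26}
  W26: {p7,p22,p30}
  W34: {p5,p21,p28}
  W35: {p8,p11,p26}
  W36: {p8,p13,p28}
  W45: {p2,p6,p17}
  W46: {p23,p28,p30}
  W56: {p8,p16,p31}
  W123: {p3}
  W126: {p22}
  W134: {p21}
  W145: {p2}
  W156: {p31}
  W235: {p26}
  W245: {p17}
  W246: {p30}
  W346: {p28}
  W356: {p8}
C dims 6,15,10; δ0: rk 5, SNF 1^5; δ1: rk 10, SNF 1^9·2
degree 0: 6−5−0 = 1 → Ȟ^0 ≅ Z
degree 1: 15−10−5 = 0 → Ȟ^1 ≅ 0
degree 2: 10−0−10 = 0 plus torsion [2] → Ȟ^2 ≅ Z/2


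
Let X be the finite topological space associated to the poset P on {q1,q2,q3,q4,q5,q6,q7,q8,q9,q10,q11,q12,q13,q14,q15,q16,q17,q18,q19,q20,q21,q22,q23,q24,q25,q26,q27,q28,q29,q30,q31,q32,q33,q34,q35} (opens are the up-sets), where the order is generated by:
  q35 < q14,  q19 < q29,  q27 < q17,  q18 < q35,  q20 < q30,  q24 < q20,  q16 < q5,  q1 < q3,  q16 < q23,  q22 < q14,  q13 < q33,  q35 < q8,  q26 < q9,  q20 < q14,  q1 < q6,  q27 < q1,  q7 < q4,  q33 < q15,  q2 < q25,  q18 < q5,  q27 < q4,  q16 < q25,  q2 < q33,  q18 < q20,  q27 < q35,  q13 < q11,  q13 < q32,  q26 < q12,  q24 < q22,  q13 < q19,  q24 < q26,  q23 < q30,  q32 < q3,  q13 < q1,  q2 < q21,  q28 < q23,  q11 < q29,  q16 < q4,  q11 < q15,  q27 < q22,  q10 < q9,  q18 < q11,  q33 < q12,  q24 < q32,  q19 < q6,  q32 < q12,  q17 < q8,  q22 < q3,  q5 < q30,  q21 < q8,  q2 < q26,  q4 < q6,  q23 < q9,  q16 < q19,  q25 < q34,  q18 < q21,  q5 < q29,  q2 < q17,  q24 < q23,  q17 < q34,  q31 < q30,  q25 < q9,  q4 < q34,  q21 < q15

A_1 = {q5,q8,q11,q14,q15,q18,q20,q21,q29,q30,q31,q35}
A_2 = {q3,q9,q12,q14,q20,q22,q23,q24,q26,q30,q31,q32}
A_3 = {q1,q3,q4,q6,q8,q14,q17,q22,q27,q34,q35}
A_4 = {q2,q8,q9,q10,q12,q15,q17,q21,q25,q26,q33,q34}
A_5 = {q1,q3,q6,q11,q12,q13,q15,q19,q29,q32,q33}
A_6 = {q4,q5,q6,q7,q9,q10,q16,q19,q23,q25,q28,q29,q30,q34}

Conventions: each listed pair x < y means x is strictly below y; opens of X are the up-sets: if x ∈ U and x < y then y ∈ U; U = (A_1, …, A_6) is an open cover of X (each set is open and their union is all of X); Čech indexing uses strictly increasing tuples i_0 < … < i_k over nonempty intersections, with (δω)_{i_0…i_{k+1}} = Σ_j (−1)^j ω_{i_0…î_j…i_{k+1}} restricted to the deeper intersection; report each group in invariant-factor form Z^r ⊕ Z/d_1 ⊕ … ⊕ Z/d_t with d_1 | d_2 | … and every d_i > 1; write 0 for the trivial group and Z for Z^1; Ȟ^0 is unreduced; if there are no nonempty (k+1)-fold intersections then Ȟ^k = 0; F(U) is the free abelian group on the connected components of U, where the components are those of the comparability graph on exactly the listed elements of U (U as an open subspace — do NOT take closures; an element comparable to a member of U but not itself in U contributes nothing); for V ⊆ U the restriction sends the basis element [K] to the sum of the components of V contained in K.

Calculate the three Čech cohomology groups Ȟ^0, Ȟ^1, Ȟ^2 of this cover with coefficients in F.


intersection data:
  A12={q14,q20,q30,q31} A13={q8,q14,q35} A14={q8,q15,q21} A15={q11,q15,q29} A16={q5,q29,q30} A23={q3,q14,q22} A24={q9,q12,q26} A25={q3,q12,q32} A26={q9,q23,q30} A34={q8,q17,q34} A35={q1,q3,q6} A36={q4,q6,q34} A45={q12,q15,q33} A46={q9,q10,q25,q34} A56={q6,q19,q29}
  A123={q14} A126={q30} A134={q8} A145={q15} A156={q29} A235={q3} A245={q12} A246={q9} A346={q34} A356={q6}
components per intersection:
  A1: {q5,q8,q11,q14,q15,q18,q20,q21,q29,q30,q31,q35}
  A2: {q3,q9,q12,q14,q20,q22,q23,q24,q26,q30,q31,q32}
  A3: {q1,q3,q4,q6,q8,q14,q17,q22,q27,q34,q35}
  A4: {q2,q8,q9,q10,q12,q15,q17,q21,q25,q26,q33,q34}
  A5: {q1,q3,q6,q11,q12,q13,q15,q19,q29,q32,q33}
  A6: {q4,q5,q6,q7,q9,q10,q16,q19,q23,q25,q28,q29,q30,q34}
  A12: {q14,q20,q30,q31}
  A13: {q8,q14,q35}
  A14: {q8,q15,q21}
  A15: {q11,q15,q29}
  A16: {q5,q29,q30}
  A23: {q3,q14,q22}
  A24: {q9,q12,q26}
  A25: {q3,q12,q32}
  A26: {q9,q23,q30}
  A34: {q8,q17,q34}
  A35: {q1,q3,q6}
  A36: {q4,q6,q34}
  A45: {q12,q15,q33}
  A46: {q9,q10,q25,q34}
  A56: {q6,q19,q29}
  A123: {q14}
  A126: {q30}
  A134: {q8}
  A145: {q15}
  A156: {q29}
  A235: {q3}
  A245: {q12}
  A246: {q9}
  A346: {q34}
  A356: {q6}
C dims 6,15,10; δ0: rk 5, SNF 1^5; δ1: rk 10, SNF 1^9·2
Ȟ^0 = (6 − 5) − 0 = 1, so Ȟ^0 ≅ Z
Ȟ^1 = (15 − 10) − 5 = 0, so Ȟ^1 ≅ 0
Ȟ^2 = (10 − 0) − 10 = 0 plus torsion [2], so Ȟ^2 ≅ Z/2

Ȟ^0 ≅ Z, Ȟ^1 ≅ 0 and Ȟ^2 ≅ Z/2


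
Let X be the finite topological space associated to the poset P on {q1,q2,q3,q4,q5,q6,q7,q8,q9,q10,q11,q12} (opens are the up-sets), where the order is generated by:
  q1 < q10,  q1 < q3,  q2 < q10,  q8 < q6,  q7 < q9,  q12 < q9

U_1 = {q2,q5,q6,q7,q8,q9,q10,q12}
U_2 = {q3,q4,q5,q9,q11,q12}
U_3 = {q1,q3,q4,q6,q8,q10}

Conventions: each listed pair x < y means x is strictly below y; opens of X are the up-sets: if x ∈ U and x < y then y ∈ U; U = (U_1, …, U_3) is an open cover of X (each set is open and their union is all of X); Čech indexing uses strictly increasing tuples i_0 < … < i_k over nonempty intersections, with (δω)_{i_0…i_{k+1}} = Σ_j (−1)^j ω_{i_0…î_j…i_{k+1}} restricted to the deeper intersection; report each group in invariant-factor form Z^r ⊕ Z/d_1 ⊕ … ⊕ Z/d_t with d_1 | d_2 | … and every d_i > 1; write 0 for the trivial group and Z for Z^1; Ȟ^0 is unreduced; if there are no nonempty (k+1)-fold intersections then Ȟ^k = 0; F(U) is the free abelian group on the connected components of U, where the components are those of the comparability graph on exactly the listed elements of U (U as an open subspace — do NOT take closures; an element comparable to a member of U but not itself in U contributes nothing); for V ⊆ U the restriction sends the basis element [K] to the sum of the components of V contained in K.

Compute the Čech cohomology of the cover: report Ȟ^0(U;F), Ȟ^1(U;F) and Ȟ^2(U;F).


intersection data:
  U12={q5,q9,q12} U13={q6,q8,q10} U23={q3,q4}
components per intersection:
  U1: {q2,q10} {q5} {q6,q8} {q7,q9,q12}
  U2: {q3} {q4} {q5} {q9,q12} {q11}
  U3: {q1,q3,q10} {q4} {q6,q8}
  U12: {q5} {q9,q12}
  U13: {q6,q8} {q10}
  U23: {q3} {q4}
C dims 12,6; δ0: rk 6, SNF 1^6
Ȟ^0 = (12 − 6) − 0 = 6, so Ȟ^0 ≅ Z^6
Ȟ^1 = (6 − 0) − 6 = 0, so Ȟ^1 ≅ 0
Ȟ^2 = (0 − 0) − 0 = 0, so Ȟ^2 ≅ 0

Ȟ^0(U;F) ≅ Z^6,  Ȟ^1(U;F) ≅ 0,  Ȟ^2(U;F) ≅ 0


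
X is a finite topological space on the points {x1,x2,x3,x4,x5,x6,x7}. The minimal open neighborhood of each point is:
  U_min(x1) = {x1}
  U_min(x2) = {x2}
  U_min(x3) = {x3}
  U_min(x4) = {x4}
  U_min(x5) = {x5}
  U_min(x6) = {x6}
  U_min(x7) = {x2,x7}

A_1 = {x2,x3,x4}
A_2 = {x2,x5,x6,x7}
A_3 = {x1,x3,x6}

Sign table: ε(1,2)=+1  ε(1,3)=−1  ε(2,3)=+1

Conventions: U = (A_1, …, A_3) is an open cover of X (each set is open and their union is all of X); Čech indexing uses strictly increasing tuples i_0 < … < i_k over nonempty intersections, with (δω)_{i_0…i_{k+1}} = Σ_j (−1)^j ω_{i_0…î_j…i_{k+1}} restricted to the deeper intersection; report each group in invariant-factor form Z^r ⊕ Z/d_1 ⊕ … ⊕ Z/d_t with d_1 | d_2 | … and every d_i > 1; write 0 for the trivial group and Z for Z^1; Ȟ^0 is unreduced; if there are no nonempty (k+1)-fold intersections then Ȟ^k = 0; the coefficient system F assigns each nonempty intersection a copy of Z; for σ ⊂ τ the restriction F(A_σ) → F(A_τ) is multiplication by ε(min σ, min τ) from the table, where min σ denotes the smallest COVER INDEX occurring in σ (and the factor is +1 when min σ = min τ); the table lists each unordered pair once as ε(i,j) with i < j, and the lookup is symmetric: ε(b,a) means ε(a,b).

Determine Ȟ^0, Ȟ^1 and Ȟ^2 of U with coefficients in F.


Ȟ^0 ≅ 0; Ȟ^1 ≅ Z/2; Ȟ^2 ≅ 0

cover nerve:
  A12={x2} A13={x3} A23={x6}
C dims 3,3; δ0: rk 3, SNF 1^2·2
Ȟ^0: (3−3)−0=0 ⇒ 0
Ȟ^1: (3−0)−3=0 plus torsion [2] ⇒ Z/2
Ȟ^2: (0−0)−0=0 ⇒ 0


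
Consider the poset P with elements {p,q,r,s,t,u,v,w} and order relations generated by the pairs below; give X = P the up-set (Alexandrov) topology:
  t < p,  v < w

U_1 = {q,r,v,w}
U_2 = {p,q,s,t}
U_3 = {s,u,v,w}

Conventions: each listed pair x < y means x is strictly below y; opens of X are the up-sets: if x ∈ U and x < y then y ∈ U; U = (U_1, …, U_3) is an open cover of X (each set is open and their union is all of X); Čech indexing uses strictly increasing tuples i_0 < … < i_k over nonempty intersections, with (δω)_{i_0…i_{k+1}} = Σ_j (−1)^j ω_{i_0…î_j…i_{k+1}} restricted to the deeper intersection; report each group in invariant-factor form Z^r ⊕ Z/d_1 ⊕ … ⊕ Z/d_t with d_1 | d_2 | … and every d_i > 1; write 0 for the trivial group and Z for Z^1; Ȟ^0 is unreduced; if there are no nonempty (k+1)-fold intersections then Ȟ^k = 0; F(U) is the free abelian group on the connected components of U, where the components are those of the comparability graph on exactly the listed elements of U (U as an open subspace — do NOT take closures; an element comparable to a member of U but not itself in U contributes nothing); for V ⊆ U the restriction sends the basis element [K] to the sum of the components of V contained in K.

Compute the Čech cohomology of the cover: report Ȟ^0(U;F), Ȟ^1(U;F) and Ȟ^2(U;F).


nonempty overlaps:
  U12={q} U13={v,w} U23={s}
components per intersection:
  U1: {q} {r} {v,w}
  U2: {p,t} {q} {s}
  U3: {s} {u} {v,w}
  U12: {q}
  U13: {v,w}
  U23: {s}
C dims 9,3; δ0: rk 3, SNF 1^3
degree 0: 9−3−0 = 6 → Ȟ^0 ≅ Z^6
degree 1: 3−0−3 = 0 → Ȟ^1 ≅ 0
degree 2: 0−0−0 = 0 → Ȟ^2 ≅ 0

Ȟ^0 = Z^6, Ȟ^1 = 0 and Ȟ^2 = 0


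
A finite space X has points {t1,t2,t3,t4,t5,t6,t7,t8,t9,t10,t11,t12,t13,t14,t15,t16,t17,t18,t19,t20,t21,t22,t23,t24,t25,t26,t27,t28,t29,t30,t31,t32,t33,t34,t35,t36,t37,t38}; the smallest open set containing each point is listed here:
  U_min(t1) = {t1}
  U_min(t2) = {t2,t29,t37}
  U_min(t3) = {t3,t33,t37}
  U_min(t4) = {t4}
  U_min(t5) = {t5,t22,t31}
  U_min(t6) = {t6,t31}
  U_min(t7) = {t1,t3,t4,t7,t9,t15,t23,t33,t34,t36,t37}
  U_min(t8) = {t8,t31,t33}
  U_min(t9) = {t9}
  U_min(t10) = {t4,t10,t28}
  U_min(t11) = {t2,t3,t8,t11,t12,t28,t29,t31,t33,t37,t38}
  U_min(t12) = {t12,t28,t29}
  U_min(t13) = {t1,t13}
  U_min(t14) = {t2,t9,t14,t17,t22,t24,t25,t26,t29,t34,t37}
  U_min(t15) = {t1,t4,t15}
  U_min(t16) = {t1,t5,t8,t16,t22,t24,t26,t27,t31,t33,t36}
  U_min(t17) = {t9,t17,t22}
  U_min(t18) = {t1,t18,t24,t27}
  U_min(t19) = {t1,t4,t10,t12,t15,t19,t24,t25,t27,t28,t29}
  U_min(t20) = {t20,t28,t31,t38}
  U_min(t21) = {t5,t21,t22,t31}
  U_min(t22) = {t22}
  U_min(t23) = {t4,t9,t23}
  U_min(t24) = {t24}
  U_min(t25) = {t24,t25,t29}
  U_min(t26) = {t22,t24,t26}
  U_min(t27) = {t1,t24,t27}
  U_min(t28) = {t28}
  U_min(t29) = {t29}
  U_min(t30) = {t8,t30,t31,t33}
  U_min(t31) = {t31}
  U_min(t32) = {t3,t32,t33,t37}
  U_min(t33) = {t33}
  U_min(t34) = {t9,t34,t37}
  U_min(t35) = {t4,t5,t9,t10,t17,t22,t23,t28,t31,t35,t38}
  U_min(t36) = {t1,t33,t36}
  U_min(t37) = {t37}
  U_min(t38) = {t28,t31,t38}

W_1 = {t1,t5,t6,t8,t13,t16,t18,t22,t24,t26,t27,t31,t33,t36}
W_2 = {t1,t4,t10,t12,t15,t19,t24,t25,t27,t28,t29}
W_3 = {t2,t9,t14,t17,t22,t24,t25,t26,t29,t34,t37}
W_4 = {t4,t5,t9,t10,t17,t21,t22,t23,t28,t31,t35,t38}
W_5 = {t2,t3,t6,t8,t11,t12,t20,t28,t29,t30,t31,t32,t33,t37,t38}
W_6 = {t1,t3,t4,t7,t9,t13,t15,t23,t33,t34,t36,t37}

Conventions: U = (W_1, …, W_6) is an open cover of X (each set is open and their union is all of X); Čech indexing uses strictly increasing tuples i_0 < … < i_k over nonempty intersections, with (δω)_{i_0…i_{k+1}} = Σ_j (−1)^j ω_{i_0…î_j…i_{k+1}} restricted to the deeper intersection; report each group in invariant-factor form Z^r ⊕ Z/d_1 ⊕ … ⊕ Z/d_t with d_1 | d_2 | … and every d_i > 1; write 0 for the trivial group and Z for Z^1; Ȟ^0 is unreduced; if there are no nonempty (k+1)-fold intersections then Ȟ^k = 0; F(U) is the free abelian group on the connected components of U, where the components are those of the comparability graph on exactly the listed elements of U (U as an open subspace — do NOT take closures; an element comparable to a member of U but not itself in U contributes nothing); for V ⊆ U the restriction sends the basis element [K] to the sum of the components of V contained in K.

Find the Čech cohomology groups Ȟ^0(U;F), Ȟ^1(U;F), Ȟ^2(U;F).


Ȟ^0 = Z,  Ȟ^1 = 0,  Ȟ^2 = Z/2

cover nerve:
  W12={t1,t24,t27} W13={t22,t24,t26} W14={t5,t22,t31} W15={t6,t8,t31,t33} W16={t1,t13,t33,t36} W23={t24,t25,t29} W24={t4,t10,t28} W25={t12,t28,t29} W26={t1,t4,t15} W34={t9,t17,t22} W35={t2,t29,t37} W36={t9,t34,t37} W45={t28,t31,t38} W46={t4,t9,t23} W56={t3,t33,t37}
  W123={t24} W126={t1} W134={t22} W145={t31} W156={t33} W235={t29} W245={t28} W246={t4} W346={t9} W356={t37}
components per intersection:
  W1: {t1,t5,t6,t8,t13,t16,t18,t22,t24,t26,t27,t31,t33,t36}
  W2: {t1,t4,t10,t12,t15,t19,t24,t25,t27,t28,t29}
  W3: {t2,t9,t14,t17,t22,t24,t25,t26,t29,t34,t37}
  W4: {t4,t5,t9,t10,t17,t21,t22,t23,t28,t31,t35,t38}
  W5: {t2,t3,t6,t8,t11,t12,t20,t28,t29,t30,t31,t32,t33,t37,t38}
  W6: {t1,t3,t4,t7,t9,t13,t15,t23,t33,t34,t36,t37}
  W12: {t1,t24,t27}
  W13: {t22,t24,t26}
  W14: {t5,t22,t31}
  W15: {t6,t8,t31,t33}
  W16: {t1,t13,t33,t36}
  W23: {t24,t25,t29}
  W24: {t4,t10,t28}
  W25: {t12,t28,t29}
  W26: {t1,t4,t15}
  W34: {t9,t17,t22}
  W35: {t2,t29,t37}
  W36: {t9,t34,t37}
  W45: {t28,t31,t38}
  W46: {t4,t9,t23}
  W56: {t3,t33,t37}
  W123: {t24}
  W126: {t1}
  W134: {t22}
  W145: {t31}
  W156: {t33}
  W235: {t29}
  W245: {t28}
  W246: {t4}
  W346: {t9}
  W356: {t37}
C dims 6,15,10; δ0: rk 5, SNF 1^5; δ1: rk 10, SNF 1^9·2
Ȟ^0: (6−5)−0=1 ⇒ Z
Ȟ^1: (15−10)−5=0 ⇒ 0
Ȟ^2: (10−0)−10=0 plus torsion [2] ⇒ Z/2


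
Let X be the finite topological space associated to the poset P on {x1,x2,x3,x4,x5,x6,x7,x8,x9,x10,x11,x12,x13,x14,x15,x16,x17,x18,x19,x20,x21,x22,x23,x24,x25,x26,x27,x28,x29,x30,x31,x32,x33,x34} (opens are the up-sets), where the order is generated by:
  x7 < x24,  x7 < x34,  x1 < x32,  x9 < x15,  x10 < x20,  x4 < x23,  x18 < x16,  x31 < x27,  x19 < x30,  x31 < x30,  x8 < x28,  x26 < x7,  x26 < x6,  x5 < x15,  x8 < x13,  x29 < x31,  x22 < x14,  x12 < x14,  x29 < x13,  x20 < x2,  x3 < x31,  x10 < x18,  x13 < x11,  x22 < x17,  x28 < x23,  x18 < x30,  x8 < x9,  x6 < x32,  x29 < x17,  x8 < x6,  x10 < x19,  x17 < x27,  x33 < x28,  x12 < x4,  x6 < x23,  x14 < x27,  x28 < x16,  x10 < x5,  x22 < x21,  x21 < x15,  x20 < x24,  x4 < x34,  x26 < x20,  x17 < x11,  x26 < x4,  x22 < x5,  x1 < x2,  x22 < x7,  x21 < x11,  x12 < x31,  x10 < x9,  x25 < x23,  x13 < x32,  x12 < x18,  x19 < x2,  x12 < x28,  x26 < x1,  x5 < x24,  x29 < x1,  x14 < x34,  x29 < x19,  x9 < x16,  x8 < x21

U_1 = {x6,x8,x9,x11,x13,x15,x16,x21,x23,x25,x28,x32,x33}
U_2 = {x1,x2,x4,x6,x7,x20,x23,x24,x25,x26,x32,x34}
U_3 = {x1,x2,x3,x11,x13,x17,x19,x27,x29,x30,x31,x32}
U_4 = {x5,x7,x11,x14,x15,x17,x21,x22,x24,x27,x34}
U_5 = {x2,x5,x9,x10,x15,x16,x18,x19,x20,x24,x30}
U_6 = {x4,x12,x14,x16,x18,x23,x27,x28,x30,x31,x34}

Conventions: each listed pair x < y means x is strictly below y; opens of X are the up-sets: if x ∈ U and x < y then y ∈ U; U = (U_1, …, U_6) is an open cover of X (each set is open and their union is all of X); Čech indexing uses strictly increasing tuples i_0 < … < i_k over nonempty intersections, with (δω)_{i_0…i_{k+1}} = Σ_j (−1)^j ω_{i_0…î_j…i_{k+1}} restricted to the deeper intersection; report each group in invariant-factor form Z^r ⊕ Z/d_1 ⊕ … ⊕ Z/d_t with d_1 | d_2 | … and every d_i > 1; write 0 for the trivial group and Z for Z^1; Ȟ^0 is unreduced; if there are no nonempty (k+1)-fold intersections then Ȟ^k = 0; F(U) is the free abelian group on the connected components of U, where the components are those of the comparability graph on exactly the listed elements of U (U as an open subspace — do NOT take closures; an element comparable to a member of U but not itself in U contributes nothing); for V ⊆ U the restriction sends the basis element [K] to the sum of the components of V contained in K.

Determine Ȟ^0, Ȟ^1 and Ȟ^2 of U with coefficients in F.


nonempty intersections:
  U12={x6,x23,x25,x32} U13={x11,x13,x32} U14={x11,x15,x21} U15={x9,x15,x16} U16={x16,x23,x28} U23={x1,x2,x32} U24={x7,x24,x34} U25={x2,x20,x24} U26={x4,x23,x34} U34={x11,x17,x27} U35={x2,x19,x30} U36={x27,x30,x31} U45={x5,x15,x24} U46={x14,x27,x34} U56={x16,x18,x30}
  U123={x32} U126={x23} U134={x11} U145={x15} U156={x16} U235={x2} U245={x24} U246={x34} U346={x27} U356={x30}
components per intersection:
  U1: {x6,x8,x9,x11,x13,x15,x16,x21,x23,x25,x28,x32,x33}
  U2: {x1,x2,x4,x6,x7,x20,x23,x24,x25,x26,x32,x34}
  U3: {x1,x2,x3,x11,x13,x17,x19,x27,x29,x30,x31,x32}
  U4: {x5,x7,x11,x14,x15,x17,x21,x22,x24,x27,x34}
  U5: {x2,x5,x9,x10,x15,x16,x18,x19,x20,x24,x30}
  U6: {x4,x12,x14,x16,x18,x23,x27,x28,x30,x31,x34}
  U12: {x6,x23,x25,x32}
  U13: {x11,x13,x32}
  U14: {x11,x15,x21}
  U15: {x9,x15,x16}
  U16: {x16,x23,x28}
  U23: {x1,x2,x32}
  U24: {x7,x24,x34}
  U25: {x2,x20,x24}
  U26: {x4,x23,x34}
  U34: {x11,x17,x27}
  U35: {x2,x19,x30}
  U36: {x27,x30,x31}
  U45: {x5,x15,x24}
  U46: {x14,x27,x34}
  U56: {x16,x18,x30}
  U123: {x32}
  U126: {x23}
  U134: {x11}
  U145: {x15}
  U156: {x16}
  U235: {x2}
  U245: {x24}
  U246: {x34}
  U346: {x27}
  U356: {x30}
C dims 6,15,10; δ0: rk 5, SNF 1^5; δ1: rk 10, SNF 1^9·2
Ȟ^0: (6−5)−0=1 ⇒ Z
Ȟ^1: (15−10)−5=0 ⇒ 0
Ȟ^2: (10−0)−10=0 plus torsion [2] ⇒ Z/2

Ȟ^0 ≅ Z, Ȟ^1 ≅ 0, Ȟ^2 ≅ Z/2


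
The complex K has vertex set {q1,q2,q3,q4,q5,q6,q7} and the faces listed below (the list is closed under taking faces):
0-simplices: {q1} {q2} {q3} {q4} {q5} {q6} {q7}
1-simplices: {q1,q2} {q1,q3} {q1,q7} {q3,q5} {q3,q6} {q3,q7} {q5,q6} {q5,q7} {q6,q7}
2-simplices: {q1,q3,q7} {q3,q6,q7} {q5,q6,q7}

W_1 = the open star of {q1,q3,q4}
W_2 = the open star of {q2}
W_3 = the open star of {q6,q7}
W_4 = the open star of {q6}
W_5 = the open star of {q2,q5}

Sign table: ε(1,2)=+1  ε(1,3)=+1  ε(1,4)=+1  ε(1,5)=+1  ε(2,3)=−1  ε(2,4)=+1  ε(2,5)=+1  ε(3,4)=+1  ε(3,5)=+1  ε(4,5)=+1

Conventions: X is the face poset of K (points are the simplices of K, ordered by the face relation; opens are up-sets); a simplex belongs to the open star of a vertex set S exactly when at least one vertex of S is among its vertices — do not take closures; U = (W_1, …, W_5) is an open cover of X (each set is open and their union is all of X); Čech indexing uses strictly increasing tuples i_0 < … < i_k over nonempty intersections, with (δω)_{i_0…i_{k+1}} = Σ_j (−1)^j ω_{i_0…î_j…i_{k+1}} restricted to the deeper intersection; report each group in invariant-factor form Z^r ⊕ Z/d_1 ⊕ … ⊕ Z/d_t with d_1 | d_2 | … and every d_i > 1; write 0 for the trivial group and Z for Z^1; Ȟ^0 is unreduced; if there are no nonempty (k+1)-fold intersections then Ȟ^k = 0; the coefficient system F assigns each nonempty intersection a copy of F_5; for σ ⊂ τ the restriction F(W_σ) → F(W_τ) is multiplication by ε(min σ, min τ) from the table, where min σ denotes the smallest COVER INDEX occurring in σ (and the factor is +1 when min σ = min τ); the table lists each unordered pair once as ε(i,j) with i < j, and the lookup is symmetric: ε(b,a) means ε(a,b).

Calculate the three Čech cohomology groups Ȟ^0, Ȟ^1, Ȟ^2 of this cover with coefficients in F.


Ȟ^0 ≅ Z/5, Ȟ^1 ≅ Z/5, Ȟ^2 ≅ 0

intersection data:
  W1={{q1},{q3},{q4},{q1,q2},{q1,q3},{q1,q7},{q3,q5},{q3,q6},{q3,q7},{q1,q3,q7},{q3,q6,q7}} W2={{q2},{q1,q2}} W3={{q6},{q7},{q1,q7},{q3,q6},{q3,q7},{q5,q6},{q5,q7},{q6,q7},{q1,q3,q7},{q3,q6,q7},{q5,q6,q7}} W4={{q6},{q3,q6},{q5,q6},{q6,q7},{q3,q6,q7},{q5,q6,q7}} W5={{q2},{q5},{q1,q2},{q3,q5},{q5,q6},{q5,q7},{q5,q6,q7}}
  W12={{q1,q2}} W13={{q1,q7},{q3,q6},{q3,q7},{q1,q3,q7},{q3,q6,q7}} W14={{q3,q6},{q3,q6,q7}} W15={{q1,q2},{q3,q5}} W25={{q2},{q1,q2}} W34={{q6},{q3,q6},{q5,q6},{q6,q7},{q3,q6,q7},{q5,q6,q7}} W35={{q5,q6},{q5,q7},{q5,q6,q7}} W45={{q5,q6},{q5,q6,q7}}
  W125={{q1,q2}} W134={{q3,q6},{q3,q6,q7}} W345={{q5,q6},{q5,q6,q7}}
C dims 5,8,3; δ0: rk_F5 4; δ1: rk_F5 3
Ȟ^0 = (5 − 4) − 0 = 1, so Ȟ^0 ≅ Z/5
Ȟ^1 = (8 − 3) − 4 = 1, so Ȟ^1 ≅ Z/5
Ȟ^2 = (3 − 0) − 3 = 0, so Ȟ^2 ≅ 0
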